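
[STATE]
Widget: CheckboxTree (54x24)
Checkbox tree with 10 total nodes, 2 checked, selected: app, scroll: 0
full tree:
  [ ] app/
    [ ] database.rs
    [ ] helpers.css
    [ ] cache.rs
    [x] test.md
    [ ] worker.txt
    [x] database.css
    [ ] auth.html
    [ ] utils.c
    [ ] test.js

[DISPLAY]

>[-] app/                                             
   [ ] database.rs                                    
   [ ] helpers.css                                    
   [ ] cache.rs                                       
   [x] test.md                                        
   [ ] worker.txt                                     
   [x] database.css                                   
   [ ] auth.html                                      
   [ ] utils.c                                        
   [ ] test.js                                        
                                                      
                                                      
                                                      
                                                      
                                                      
                                                      
                                                      
                                                      
                                                      
                                                      
                                                      
                                                      
                                                      
                                                      


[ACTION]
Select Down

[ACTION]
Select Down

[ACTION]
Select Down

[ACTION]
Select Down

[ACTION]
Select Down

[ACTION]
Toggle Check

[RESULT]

 [-] app/                                             
   [ ] database.rs                                    
   [ ] helpers.css                                    
   [ ] cache.rs                                       
   [x] test.md                                        
>  [x] worker.txt                                     
   [x] database.css                                   
   [ ] auth.html                                      
   [ ] utils.c                                        
   [ ] test.js                                        
                                                      
                                                      
                                                      
                                                      
                                                      
                                                      
                                                      
                                                      
                                                      
                                                      
                                                      
                                                      
                                                      
                                                      


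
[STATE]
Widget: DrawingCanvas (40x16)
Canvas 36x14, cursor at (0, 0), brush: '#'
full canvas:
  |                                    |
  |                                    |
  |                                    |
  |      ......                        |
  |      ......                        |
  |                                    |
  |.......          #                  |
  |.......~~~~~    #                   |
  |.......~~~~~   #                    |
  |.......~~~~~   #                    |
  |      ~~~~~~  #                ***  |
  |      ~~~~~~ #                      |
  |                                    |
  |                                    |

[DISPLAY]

+                                       
                                        
                                        
      ......                            
      ......                            
                                        
.......          #                      
.......~~~~~    #                       
.......~~~~~   #                        
.......~~~~~   #                        
      ~~~~~~  #                ***      
      ~~~~~~ #                          
                                        
                                        
                                        
                                        


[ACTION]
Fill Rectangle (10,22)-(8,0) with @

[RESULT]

+                                       
                                        
                                        
      ......                            
      ......                            
                                        
.......          #                      
.......~~~~~    #                       
@@@@@@@@@@@@@@@@@@@@@@@                 
@@@@@@@@@@@@@@@@@@@@@@@                 
@@@@@@@@@@@@@@@@@@@@@@@        ***      
      ~~~~~~ #                          
                                        
                                        
                                        
                                        


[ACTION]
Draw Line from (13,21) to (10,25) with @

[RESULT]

+                                       
                                        
                                        
      ......                            
      ......                            
                                        
.......          #                      
.......~~~~~    #                       
@@@@@@@@@@@@@@@@@@@@@@@                 
@@@@@@@@@@@@@@@@@@@@@@@                 
@@@@@@@@@@@@@@@@@@@@@@@  @     ***      
      ~~~~~~ #          @               
                      @@                
                     @                  
                                        
                                        


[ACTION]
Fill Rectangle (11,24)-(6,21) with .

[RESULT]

+                                       
                                        
                                        
      ......                            
      ......                            
                                        
.......          #   ....               
.......~~~~~    #    ....               
@@@@@@@@@@@@@@@@@@@@@....               
@@@@@@@@@@@@@@@@@@@@@....               
@@@@@@@@@@@@@@@@@@@@@....@     ***      
      ~~~~~~ #       ....               
                      @@                
                     @                  
                                        
                                        


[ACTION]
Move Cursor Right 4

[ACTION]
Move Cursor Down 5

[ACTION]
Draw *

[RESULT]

                                        
                                        
                                        
      ......                            
      ......                            
    *                                   
.......          #   ....               
.......~~~~~    #    ....               
@@@@@@@@@@@@@@@@@@@@@....               
@@@@@@@@@@@@@@@@@@@@@....               
@@@@@@@@@@@@@@@@@@@@@....@     ***      
      ~~~~~~ #       ....               
                      @@                
                     @                  
                                        
                                        


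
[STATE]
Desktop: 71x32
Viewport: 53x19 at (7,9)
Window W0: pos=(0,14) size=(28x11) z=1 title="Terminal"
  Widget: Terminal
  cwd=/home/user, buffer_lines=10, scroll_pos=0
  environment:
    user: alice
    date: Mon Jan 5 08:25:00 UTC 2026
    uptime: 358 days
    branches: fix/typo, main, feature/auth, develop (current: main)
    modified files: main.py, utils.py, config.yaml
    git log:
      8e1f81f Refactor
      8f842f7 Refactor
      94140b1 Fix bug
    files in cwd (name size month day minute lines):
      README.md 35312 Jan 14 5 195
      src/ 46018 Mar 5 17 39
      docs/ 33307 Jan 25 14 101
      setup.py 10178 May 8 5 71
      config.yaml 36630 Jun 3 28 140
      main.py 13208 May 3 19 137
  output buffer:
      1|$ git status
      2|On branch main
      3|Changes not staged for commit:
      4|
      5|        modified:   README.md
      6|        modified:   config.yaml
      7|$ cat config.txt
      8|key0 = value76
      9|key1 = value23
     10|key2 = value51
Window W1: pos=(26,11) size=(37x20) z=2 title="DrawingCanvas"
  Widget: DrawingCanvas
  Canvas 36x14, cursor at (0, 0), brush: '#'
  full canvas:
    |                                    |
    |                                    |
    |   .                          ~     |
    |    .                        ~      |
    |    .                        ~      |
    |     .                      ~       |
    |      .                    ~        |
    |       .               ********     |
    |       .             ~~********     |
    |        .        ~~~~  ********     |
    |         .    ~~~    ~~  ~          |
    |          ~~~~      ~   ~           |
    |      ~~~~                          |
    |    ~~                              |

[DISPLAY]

                                                     
                                                     
                   ┏━━━━━━━━━━━━━━━━━━━━━━━━━━━━━━━━━
                   ┃ DrawingCanvas                   
                   ┠─────────────────────────────────
━━━━━━━━━━━━━━━━━━━┃+                                
nal                ┃                                 
───────────────────┃   .                          ~  
status             ┃    .                        ~   
nch main           ┃    .                        ~   
s not staged for co┃     .                      ~    
                   ┃      .                    ~     
  modified:   READM┃       .               ********  
  modified:   confi┃       .             ~~********  
config.txt         ┃        .        ~~~~  ********  
━━━━━━━━━━━━━━━━━━━┃         .    ~~~    ~~  ~       
                   ┃          ~~~~      ~   ~        
                   ┃      ~~~~                       
                   ┃    ~~                           


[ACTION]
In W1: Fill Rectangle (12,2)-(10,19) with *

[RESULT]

                                                     
                                                     
                   ┏━━━━━━━━━━━━━━━━━━━━━━━━━━━━━━━━━
                   ┃ DrawingCanvas                   
                   ┠─────────────────────────────────
━━━━━━━━━━━━━━━━━━━┃+                                
nal                ┃                                 
───────────────────┃   .                          ~  
status             ┃    .                        ~   
nch main           ┃    .                        ~   
s not staged for co┃     .                      ~    
                   ┃      .                    ~     
  modified:   READM┃       .               ********  
  modified:   confi┃       .             ~~********  
config.txt         ┃        .        ~~~~  ********  
━━━━━━━━━━━━━━━━━━━┃  ****************** ~~  ~       
                   ┃  ******************~   ~        
                   ┃  ******************             
                   ┃    ~~                           


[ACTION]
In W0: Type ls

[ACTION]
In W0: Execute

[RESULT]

                                                     
                                                     
                   ┏━━━━━━━━━━━━━━━━━━━━━━━━━━━━━━━━━
                   ┃ DrawingCanvas                   
                   ┠─────────────────────────────────
━━━━━━━━━━━━━━━━━━━┃+                                
nal                ┃                                 
───────────────────┃   .                          ~  
config.txt         ┃    .                        ~   
 value76           ┃    .                        ~   
 value23           ┃     .                      ~    
 value51           ┃      .                    ~     
                   ┃       .               ********  
.md  src/  docs/  s┃       .             ~~********  
                   ┃        .        ~~~~  ********  
━━━━━━━━━━━━━━━━━━━┃  ****************** ~~  ~       
                   ┃  ******************~   ~        
                   ┃  ******************             
                   ┃    ~~                           


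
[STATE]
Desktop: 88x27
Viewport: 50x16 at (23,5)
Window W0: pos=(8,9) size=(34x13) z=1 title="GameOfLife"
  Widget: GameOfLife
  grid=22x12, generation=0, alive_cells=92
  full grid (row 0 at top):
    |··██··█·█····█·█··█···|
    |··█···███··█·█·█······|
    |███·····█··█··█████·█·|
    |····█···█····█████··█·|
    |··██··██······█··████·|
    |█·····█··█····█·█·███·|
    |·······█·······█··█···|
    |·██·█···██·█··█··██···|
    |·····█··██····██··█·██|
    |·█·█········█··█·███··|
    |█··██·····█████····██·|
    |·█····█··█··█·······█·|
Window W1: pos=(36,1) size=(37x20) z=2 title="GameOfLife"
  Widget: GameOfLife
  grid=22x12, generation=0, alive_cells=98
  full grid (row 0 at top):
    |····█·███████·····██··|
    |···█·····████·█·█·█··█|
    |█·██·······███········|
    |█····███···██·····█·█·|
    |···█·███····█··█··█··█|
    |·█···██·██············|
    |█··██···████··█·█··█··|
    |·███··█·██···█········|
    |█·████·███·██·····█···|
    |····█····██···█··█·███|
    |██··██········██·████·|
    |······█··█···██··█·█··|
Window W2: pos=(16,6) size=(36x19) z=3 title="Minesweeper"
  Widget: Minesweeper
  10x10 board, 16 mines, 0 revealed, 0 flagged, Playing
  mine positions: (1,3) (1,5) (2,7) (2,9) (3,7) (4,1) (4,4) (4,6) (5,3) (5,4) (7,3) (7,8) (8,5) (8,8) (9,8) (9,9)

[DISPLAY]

             ┃····█·███████·····██··             ┃
━━━━━━━━━━━━━━━━━━━━━━━━━━━━┓·█·█··█             ┃
weeper                      ┃·······             ┃
────────────────────────────┨···█·█·             ┃
■■■■                        ┃█··█··█             ┃
■■■■                        ┃·······             ┃
■■■■                        ┃·█··█··             ┃
■■■■                        ┃·······             ┃
■■■■                        ┃···█···             ┃
■■■■                        ┃··█·███             ┃
■■■■                        ┃█·████·             ┃
■■■■                        ┃··█·█··             ┃
■■■■                        ┃                    ┃
■■■■                        ┃                    ┃
                            ┃                    ┃
                            ┃━━━━━━━━━━━━━━━━━━━━┛


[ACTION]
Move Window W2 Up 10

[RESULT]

■■■■                        ┃···██··             ┃
■■■■                        ┃·█·█··█             ┃
■■■■                        ┃·······             ┃
■■■■                        ┃···█·█·             ┃
■■■■                        ┃█··█··█             ┃
■■■■                        ┃·······             ┃
■■■■                        ┃·█··█··             ┃
■■■■                        ┃·······             ┃
                            ┃···█···             ┃
                            ┃··█·███             ┃
                            ┃█·████·             ┃
                            ┃··█·█··             ┃
                            ┃                    ┃
━━━━━━━━━━━━━━━━━━━━━━━━━━━━┛                    ┃
██··█·██     ┃                                   ┃
·█·███··     ┗━━━━━━━━━━━━━━━━━━━━━━━━━━━━━━━━━━━┛


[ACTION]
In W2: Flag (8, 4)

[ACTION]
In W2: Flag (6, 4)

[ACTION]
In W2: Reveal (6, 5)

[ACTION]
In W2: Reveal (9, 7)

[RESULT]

■■■■                        ┃···██··             ┃
■■■■                        ┃·█·█··█             ┃
■■■■                        ┃·······             ┃
■■■■                        ┃···█·█·             ┃
■■■■                        ┃█··█··█             ┃
■■■■                        ┃·······             ┃
■■■■                        ┃·█··█··             ┃
■2■■                        ┃·······             ┃
                            ┃···█···             ┃
                            ┃··█·███             ┃
                            ┃█·████·             ┃
                            ┃··█·█··             ┃
                            ┃                    ┃
━━━━━━━━━━━━━━━━━━━━━━━━━━━━┛                    ┃
██··█·██     ┃                                   ┃
·█·███··     ┗━━━━━━━━━━━━━━━━━━━━━━━━━━━━━━━━━━━┛


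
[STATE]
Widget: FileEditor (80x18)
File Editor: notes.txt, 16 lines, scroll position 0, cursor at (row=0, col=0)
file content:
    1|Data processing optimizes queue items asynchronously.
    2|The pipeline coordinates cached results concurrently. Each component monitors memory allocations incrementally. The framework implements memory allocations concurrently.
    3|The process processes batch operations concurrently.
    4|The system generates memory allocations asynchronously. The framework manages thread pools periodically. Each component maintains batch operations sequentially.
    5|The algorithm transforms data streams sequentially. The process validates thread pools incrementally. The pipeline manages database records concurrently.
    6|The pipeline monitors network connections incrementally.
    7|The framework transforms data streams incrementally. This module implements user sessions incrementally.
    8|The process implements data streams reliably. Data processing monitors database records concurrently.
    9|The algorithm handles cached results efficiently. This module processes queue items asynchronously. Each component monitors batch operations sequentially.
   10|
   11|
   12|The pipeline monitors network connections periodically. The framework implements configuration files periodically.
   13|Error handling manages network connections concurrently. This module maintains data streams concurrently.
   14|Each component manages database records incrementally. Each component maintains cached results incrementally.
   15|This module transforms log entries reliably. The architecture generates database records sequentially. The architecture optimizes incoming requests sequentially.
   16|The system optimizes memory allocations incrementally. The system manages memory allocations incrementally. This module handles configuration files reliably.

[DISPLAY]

█ata processing optimizes queue items asynchronously.                          ▲
The pipeline coordinates cached results concurrently. Each component monitors m█
The process processes batch operations concurrently.                           ░
The system generates memory allocations asynchronously. The framework manages t░
The algorithm transforms data streams sequentially. The process validates threa░
The pipeline monitors network connections incrementally.                       ░
The framework transforms data streams incrementally. This module implements use░
The process implements data streams reliably. Data processing monitors database░
The algorithm handles cached results efficiently. This module processes queue i░
                                                                               ░
                                                                               ░
The pipeline monitors network connections periodically. The framework implement░
Error handling manages network connections concurrently. This module maintains ░
Each component manages database records incrementally. Each component maintains░
This module transforms log entries reliably. The architecture generates databas░
The system optimizes memory allocations incrementally. The system manages memor░
                                                                               ░
                                                                               ▼


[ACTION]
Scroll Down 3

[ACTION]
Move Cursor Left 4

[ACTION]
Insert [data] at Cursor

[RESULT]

data█ata processing optimizes queue items asynchronously.                      ▲
The pipeline coordinates cached results concurrently. Each component monitors m█
The process processes batch operations concurrently.                           ░
The system generates memory allocations asynchronously. The framework manages t░
The algorithm transforms data streams sequentially. The process validates threa░
The pipeline monitors network connections incrementally.                       ░
The framework transforms data streams incrementally. This module implements use░
The process implements data streams reliably. Data processing monitors database░
The algorithm handles cached results efficiently. This module processes queue i░
                                                                               ░
                                                                               ░
The pipeline monitors network connections periodically. The framework implement░
Error handling manages network connections concurrently. This module maintains ░
Each component manages database records incrementally. Each component maintains░
This module transforms log entries reliably. The architecture generates databas░
The system optimizes memory allocations incrementally. The system manages memor░
                                                                               ░
                                                                               ▼


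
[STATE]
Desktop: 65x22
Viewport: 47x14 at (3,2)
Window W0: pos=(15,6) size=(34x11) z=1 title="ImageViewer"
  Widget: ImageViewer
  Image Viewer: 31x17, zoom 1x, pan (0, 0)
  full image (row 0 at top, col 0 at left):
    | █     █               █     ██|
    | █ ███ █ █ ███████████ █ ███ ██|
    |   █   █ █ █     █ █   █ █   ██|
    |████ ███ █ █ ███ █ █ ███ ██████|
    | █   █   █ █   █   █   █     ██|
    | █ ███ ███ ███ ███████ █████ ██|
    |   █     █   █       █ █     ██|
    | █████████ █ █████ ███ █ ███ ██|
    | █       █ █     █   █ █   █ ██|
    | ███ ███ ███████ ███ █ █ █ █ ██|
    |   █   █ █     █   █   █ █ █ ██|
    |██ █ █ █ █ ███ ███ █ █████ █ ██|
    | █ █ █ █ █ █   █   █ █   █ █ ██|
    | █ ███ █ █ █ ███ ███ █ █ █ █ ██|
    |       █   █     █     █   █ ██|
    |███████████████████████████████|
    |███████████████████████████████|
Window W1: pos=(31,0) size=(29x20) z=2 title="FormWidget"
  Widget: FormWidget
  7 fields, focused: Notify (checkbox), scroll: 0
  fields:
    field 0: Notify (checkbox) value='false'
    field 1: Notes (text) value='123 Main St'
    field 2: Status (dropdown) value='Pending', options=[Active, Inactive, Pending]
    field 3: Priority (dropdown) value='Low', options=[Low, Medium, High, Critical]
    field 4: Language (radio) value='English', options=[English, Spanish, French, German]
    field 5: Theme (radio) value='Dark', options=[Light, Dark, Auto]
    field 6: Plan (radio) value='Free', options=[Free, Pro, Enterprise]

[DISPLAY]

                            ┠──────────────────
                            ┃> Notify:     [ ] 
                            ┃  Notes:      [123
                            ┃  Status:     [Pen
            ┏━━━━━━━━━━━━━━━┃  Priority:   [Low
            ┃ ImageViewer   ┃  Language:   (●) 
            ┠───────────────┃  Theme:      ( ) 
            ┃ █     █       ┃  Plan:       (●) 
            ┃ █ ███ █ █ ████┃                  
            ┃   █   █ █ █   ┃                  
            ┃████ ███ █ █ ██┃                  
            ┃ █   █   █ █   ┃                  
            ┃ █ ███ ███ ███ ┃                  
            ┃   █     █   █ ┃                  


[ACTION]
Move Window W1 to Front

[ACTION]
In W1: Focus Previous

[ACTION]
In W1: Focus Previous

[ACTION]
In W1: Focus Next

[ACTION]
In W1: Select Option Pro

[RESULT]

                            ┠──────────────────
                            ┃  Notify:     [ ] 
                            ┃  Notes:      [123
                            ┃  Status:     [Pen
            ┏━━━━━━━━━━━━━━━┃  Priority:   [Low
            ┃ ImageViewer   ┃  Language:   (●) 
            ┠───────────────┃  Theme:      ( ) 
            ┃ █     █       ┃> Plan:       ( ) 
            ┃ █ ███ █ █ ████┃                  
            ┃   █   █ █ █   ┃                  
            ┃████ ███ █ █ ██┃                  
            ┃ █   █   █ █   ┃                  
            ┃ █ ███ ███ ███ ┃                  
            ┃   █     █   █ ┃                  


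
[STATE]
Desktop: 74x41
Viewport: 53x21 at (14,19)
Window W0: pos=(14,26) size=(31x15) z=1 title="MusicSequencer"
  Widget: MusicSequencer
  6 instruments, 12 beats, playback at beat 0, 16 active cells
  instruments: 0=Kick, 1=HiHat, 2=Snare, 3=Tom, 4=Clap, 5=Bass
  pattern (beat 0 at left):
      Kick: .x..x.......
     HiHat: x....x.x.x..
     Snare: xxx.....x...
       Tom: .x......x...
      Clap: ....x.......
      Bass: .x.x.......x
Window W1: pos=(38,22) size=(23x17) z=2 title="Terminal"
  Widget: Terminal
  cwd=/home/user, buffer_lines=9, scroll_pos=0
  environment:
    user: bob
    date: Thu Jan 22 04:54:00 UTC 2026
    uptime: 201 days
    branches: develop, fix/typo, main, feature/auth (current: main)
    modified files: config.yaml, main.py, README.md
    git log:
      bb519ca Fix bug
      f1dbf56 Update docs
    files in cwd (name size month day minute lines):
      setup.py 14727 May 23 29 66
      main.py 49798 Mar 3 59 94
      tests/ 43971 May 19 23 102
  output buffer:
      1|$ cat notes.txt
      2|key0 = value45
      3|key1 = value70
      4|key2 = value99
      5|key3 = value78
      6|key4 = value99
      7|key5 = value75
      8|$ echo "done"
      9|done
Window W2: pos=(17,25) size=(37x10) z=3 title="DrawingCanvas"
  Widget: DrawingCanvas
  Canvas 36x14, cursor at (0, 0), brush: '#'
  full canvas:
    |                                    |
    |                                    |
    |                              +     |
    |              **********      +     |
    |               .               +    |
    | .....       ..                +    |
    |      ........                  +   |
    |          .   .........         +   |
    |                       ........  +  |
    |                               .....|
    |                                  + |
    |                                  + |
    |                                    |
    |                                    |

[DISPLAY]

                                                     
                                                     
                                                     
                        ┏━━━━━━━━━━━━━━━━━━━━━┓      
                        ┃ Terminal            ┃      
                        ┠─────────────────────┨      
   ┏━━━━━━━━━━━━━━━━━━━━━━━━━━━━━━━━━━━┓      ┃      
┏━━┃ DrawingCanvas                     ┃      ┃      
┃ M┠───────────────────────────────────┨      ┃      
┠──┃+                                  ┃      ┃      
┃  ┃                                   ┃      ┃      
┃  ┃                              +    ┃      ┃      
┃ H┃              **********      +    ┃      ┃      
┃ S┃               .               +   ┃      ┃      
┃  ┃ .....       ..                +   ┃      ┃      
┃  ┗━━━━━━━━━━━━━━━━━━━━━━━━━━━━━━━━━━━┛      ┃      
┃  Bass·█·█·······█     ┃                     ┃      
┃                       ┃                     ┃      
┃                       ┃                     ┃      
┃                       ┗━━━━━━━━━━━━━━━━━━━━━┛      
┃                             ┃                      


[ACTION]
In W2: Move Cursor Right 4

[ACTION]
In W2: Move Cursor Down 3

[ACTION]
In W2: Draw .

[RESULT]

                                                     
                                                     
                                                     
                        ┏━━━━━━━━━━━━━━━━━━━━━┓      
                        ┃ Terminal            ┃      
                        ┠─────────────────────┨      
   ┏━━━━━━━━━━━━━━━━━━━━━━━━━━━━━━━━━━━┓      ┃      
┏━━┃ DrawingCanvas                     ┃      ┃      
┃ M┠───────────────────────────────────┨      ┃      
┠──┃                                   ┃      ┃      
┃  ┃                                   ┃      ┃      
┃  ┃                              +    ┃      ┃      
┃ H┃    .         **********      +    ┃      ┃      
┃ S┃               .               +   ┃      ┃      
┃  ┃ .....       ..                +   ┃      ┃      
┃  ┗━━━━━━━━━━━━━━━━━━━━━━━━━━━━━━━━━━━┛      ┃      
┃  Bass·█·█·······█     ┃                     ┃      
┃                       ┃                     ┃      
┃                       ┃                     ┃      
┃                       ┗━━━━━━━━━━━━━━━━━━━━━┛      
┃                             ┃                      


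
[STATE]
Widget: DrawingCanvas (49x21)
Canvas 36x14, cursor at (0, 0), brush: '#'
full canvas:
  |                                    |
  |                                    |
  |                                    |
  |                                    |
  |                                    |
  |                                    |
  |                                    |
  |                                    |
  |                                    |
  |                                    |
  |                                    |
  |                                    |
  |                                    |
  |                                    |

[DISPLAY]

+                                                
                                                 
                                                 
                                                 
                                                 
                                                 
                                                 
                                                 
                                                 
                                                 
                                                 
                                                 
                                                 
                                                 
                                                 
                                                 
                                                 
                                                 
                                                 
                                                 
                                                 


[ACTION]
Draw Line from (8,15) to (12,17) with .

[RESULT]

+                                                
                                                 
                                                 
                                                 
                                                 
                                                 
                                                 
                                                 
               .                                 
               .                                 
                .                                
                .                                
                 .                               
                                                 
                                                 
                                                 
                                                 
                                                 
                                                 
                                                 
                                                 


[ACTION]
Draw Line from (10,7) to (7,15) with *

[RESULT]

+                                                
                                                 
                                                 
                                                 
                                                 
                                                 
                                                 
              **                                 
            ** .                                 
         ***   .                                 
       **       .                                
                .                                
                 .                               
                                                 
                                                 
                                                 
                                                 
                                                 
                                                 
                                                 
                                                 


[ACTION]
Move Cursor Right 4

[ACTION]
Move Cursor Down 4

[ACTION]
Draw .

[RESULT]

                                                 
                                                 
                                                 
                                                 
    .                                            
                                                 
                                                 
              **                                 
            ** .                                 
         ***   .                                 
       **       .                                
                .                                
                 .                               
                                                 
                                                 
                                                 
                                                 
                                                 
                                                 
                                                 
                                                 


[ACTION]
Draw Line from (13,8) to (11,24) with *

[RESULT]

                                                 
                                                 
                                                 
                                                 
    .                                            
                                                 
                                                 
              **                                 
            ** .                                 
         ***   .                                 
       **       .                                
                .    ****                        
             ********                            
        *****                                    
                                                 
                                                 
                                                 
                                                 
                                                 
                                                 
                                                 


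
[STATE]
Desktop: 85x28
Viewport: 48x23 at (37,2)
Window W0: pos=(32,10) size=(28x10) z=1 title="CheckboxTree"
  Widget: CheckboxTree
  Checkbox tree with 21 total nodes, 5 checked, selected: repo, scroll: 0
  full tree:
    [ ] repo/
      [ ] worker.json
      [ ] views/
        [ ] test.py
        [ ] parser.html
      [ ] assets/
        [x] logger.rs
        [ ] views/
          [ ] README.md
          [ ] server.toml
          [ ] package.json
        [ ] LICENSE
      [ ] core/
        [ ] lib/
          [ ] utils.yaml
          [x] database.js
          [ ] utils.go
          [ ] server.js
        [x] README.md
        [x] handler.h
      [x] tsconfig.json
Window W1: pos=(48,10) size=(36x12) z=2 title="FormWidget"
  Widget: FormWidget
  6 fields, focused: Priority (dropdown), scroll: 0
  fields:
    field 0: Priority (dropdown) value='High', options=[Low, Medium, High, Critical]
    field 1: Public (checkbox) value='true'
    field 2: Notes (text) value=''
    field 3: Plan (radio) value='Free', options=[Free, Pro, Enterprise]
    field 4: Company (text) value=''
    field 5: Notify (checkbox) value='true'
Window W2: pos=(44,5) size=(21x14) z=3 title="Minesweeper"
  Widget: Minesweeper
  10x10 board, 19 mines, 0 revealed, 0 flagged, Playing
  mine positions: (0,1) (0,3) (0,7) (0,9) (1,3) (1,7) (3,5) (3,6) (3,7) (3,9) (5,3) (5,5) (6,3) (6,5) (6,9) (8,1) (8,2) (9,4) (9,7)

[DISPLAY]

                                                
                                                
                                                
       ┏━━━━━━━━━━━━━━━━━━━┓                    
       ┃ Minesweeper       ┃                    
       ┠───────────────────┨                    
       ┃■■■■■■■■■■         ┃                    
       ┃■■■■■■■■■■         ┃                    
━━━━━━━┃■■■■■■■■■■         ┃━━━━━━━━━━━━━━━━━━┓ 
ckboxTr┃■■■■■■■■■■         ┃                  ┃ 
───────┃■■■■■■■■■■         ┃──────────────────┨ 
 repo/ ┃■■■■■■■■■■         ┃igh             ▼]┃ 
 ] work┃■■■■■■■■■■         ┃]                 ┃ 
 ] view┃■■■■■■■■■■         ┃                 ]┃ 
 [ ] te┃■■■■■■■■■■         ┃) Free  ( ) Pro  (┃ 
 [ ] pa┃■■■■■■■■■■         ┃                 ]┃ 
-] asse┗━━━━━━━━━━━━━━━━━━━┛]                 ┃ 
━━━━━━━━━━━┃                                  ┃ 
           ┃                                  ┃ 
           ┗━━━━━━━━━━━━━━━━━━━━━━━━━━━━━━━━━━┛ 
                                                
                                                
                                                


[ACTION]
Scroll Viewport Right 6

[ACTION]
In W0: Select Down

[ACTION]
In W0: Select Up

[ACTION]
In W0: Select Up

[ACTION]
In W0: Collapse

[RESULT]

                                                
                                                
                                                
       ┏━━━━━━━━━━━━━━━━━━━┓                    
       ┃ Minesweeper       ┃                    
       ┠───────────────────┨                    
       ┃■■■■■■■■■■         ┃                    
       ┃■■■■■■■■■■         ┃                    
━━━━━━━┃■■■■■■■■■■         ┃━━━━━━━━━━━━━━━━━━┓ 
ckboxTr┃■■■■■■■■■■         ┃                  ┃ 
───────┃■■■■■■■■■■         ┃──────────────────┨ 
 repo/ ┃■■■■■■■■■■         ┃igh             ▼]┃ 
       ┃■■■■■■■■■■         ┃]                 ┃ 
       ┃■■■■■■■■■■         ┃                 ]┃ 
       ┃■■■■■■■■■■         ┃) Free  ( ) Pro  (┃ 
       ┃■■■■■■■■■■         ┃                 ]┃ 
       ┗━━━━━━━━━━━━━━━━━━━┛]                 ┃ 
━━━━━━━━━━━┃                                  ┃ 
           ┃                                  ┃ 
           ┗━━━━━━━━━━━━━━━━━━━━━━━━━━━━━━━━━━┛ 
                                                
                                                
                                                
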